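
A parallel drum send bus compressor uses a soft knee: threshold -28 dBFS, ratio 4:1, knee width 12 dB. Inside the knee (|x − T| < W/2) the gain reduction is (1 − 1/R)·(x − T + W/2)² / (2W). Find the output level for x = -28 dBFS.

-29.125 dBFS

x − T + W/2 = -28 − (-28) + 6 = 6.
GR = (1 − 1/4) × 6² / 24 = 0.75 × 36 / 24 = 1.125 dB.
Output = -28 − 1.125 = -29.125 dBFS.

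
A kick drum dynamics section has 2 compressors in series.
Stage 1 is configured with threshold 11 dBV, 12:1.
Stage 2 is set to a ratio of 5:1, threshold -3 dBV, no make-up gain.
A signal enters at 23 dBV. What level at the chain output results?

0 dBV

Stage 1: 23 dBV is 12 dB over 11 dBV; at 12:1 that becomes 1 dB over, giving 12 dBV.
Stage 2: 15 dB above -3 dBV, reduced 5:1 to 3 dB above → 0 dBV.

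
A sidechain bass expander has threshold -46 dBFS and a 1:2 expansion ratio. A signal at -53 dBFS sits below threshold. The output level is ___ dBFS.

-60 dBFS

Undershoot = (-46) − (-53) = 7 dB.
At 1:2, that expands to 14 dB under threshold.
Output = -46 − 14 = -60 dBFS.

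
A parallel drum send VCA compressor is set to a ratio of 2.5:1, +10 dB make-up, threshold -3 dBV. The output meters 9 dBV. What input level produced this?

2 dBV

Before make-up, the level was 9 − 10 = -1 dBV.
The compressed level sits -1 − (-3) = 2 dB over threshold.
Undo the ratio: input overshoot = 2 × 2.5 = 5 dB, giving input = 2 dBV.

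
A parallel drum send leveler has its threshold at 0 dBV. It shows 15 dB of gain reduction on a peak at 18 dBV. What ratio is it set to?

Input overshoot = 18 − 0 = 18 dB.
Output overshoot = 18 − 15 = 3 dB.
Ratio = input overshoot / output overshoot = 18 / 3 = 6.

6:1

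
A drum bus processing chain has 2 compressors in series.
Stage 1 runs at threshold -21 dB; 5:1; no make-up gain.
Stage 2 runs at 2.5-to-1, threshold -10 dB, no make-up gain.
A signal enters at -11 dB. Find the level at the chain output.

-19 dB

Stage 1: overshoot 10 dB → 10/5 = 2 dB → -19 dB.
Stage 2: below threshold (-19 ≤ -10); passes unchanged; output -19 dB.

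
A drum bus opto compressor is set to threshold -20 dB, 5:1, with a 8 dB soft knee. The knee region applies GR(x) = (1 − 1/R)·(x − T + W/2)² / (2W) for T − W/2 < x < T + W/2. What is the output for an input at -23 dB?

x − T + W/2 = -23 − (-20) + 4 = 1.
GR = (1 − 1/5) × 1² / 16 = 0.8 × 1 / 16 = 0.05 dB.
Output = -23 − 0.05 = -23.05 dB.

-23.05 dB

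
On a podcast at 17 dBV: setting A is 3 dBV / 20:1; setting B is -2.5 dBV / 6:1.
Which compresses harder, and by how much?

A: 14 dB over, compressed to 0.7 dB over, so 13.3 dB of GR.
B: 19.5 dB over, compressed to 3.25 dB over, so 16.25 dB of GR.
Difference: 2.95 dB in favour of B.

B, by 2.95 dB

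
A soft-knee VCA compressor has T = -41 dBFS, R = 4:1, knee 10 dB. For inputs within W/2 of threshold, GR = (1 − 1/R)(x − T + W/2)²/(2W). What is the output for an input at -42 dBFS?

x − T + W/2 = -42 − (-41) + 5 = 4.
GR = (1 − 1/4) × 4² / 20 = 0.75 × 16 / 20 = 0.6 dB.
Output = -42 − 0.6 = -42.6 dBFS.

-42.6 dBFS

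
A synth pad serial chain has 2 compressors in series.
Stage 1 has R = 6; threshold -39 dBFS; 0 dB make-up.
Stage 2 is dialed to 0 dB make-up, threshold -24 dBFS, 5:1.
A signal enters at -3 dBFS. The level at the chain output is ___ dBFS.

-33 dBFS

Stage 1: 36 dB above -39 dBFS, reduced 6:1 to 6 dB above → -33 dBFS.
Stage 2: -33 dBFS ≤ -24 dBFS, so stage 2 doesn't engage; output -33 dBFS.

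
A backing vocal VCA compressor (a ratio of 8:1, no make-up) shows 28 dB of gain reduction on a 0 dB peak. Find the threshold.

-32 dB

Input is 32 dB above T (since output overshoot × R = input overshoot: (-28 − T)·8 = 0 − T gives T = -32 dB).
Check: -32 + (0 − (-32))/8 = -32 + 4 = -28 dB. ✓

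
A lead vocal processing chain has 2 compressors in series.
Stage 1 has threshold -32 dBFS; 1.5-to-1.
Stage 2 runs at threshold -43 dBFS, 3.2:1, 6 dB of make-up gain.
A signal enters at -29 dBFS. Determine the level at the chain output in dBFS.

-32.9375 dBFS

Stage 1: overshoot 3 dB → 3/1.5 = 2 dB → -30 dBFS.
Stage 2: 13 dB above -43 dBFS, reduced 3.2:1 to 4.0625 dB above → -38.9375 dBFS; +6 dB make-up → -32.9375 dBFS.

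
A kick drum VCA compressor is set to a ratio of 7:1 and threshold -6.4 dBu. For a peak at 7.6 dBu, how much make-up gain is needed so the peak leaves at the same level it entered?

The peak compresses to -6.4 + 14/7 = -4.4 dBu.
To reach 7.6 dBu requires 7.6 − (-4.4) = 12 dB of make-up.

12 dB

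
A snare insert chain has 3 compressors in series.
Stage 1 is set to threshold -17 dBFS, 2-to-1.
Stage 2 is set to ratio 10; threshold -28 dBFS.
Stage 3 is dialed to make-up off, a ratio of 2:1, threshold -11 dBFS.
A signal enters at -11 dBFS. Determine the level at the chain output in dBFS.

Stage 1: 6 dB above -17 dBFS, reduced 2:1 to 3 dB above → -14 dBFS.
Stage 2: 14 dB above -28 dBFS, reduced 10:1 to 1.4 dB above → -26.6 dBFS.
Stage 3: -26.6 dBFS is at or below the -11 dBFS threshold — no compression; output -26.6 dBFS.

-26.6 dBFS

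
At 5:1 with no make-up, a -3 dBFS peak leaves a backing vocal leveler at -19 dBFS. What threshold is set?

Let T be the threshold. Output overshoot = (input overshoot)/R, so -19 − T = (-3 − T)/5.
5·(-19 − T) = -3 − T → 4·T = -95 − (-3) = -92.
T = -92/4 = -23 dBFS.

-23 dBFS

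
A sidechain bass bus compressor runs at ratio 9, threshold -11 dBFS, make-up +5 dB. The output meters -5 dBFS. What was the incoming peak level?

Before make-up, the level was -5 − 5 = -10 dBFS.
That's 1 dB above the -11 dBFS threshold.
Before 9:1 compression the overshoot was 1 × 9 = 9 dB, so input = -11 + 9 = -2 dBFS.

-2 dBFS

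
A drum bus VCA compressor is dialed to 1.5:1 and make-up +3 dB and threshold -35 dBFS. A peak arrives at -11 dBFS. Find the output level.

Overshoot: -11 − (-35) = 24 dB.
The 24 dB excess becomes 16 dB after 1.5:1 reduction.
Output = -35 + 16 = -19 dBFS; make-up adds 3 dB, giving -16 dBFS.

-16 dBFS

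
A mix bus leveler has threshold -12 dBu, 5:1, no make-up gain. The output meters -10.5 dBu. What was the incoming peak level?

That's 1.5 dB above the -12 dBu threshold.
Undo the ratio: input overshoot = 1.5 × 5 = 7.5 dB, giving input = -4.5 dBu.

-4.5 dBu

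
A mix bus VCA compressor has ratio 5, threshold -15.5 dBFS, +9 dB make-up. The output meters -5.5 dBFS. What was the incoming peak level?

-10.5 dBFS

Before make-up, the level was -5.5 − 9 = -14.5 dBFS.
That's 1 dB above the -15.5 dBFS threshold.
Before 5:1 compression the overshoot was 1 × 5 = 5 dB, so input = -15.5 + 5 = -10.5 dBFS.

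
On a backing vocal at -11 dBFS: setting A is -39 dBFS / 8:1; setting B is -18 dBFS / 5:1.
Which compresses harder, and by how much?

A: GR = 28 − 28/8 = 24.5 dB.
B: GR = 7 − 7/5 = 5.6 dB.
A applies 18.9 dB more gain reduction.

A, by 18.9 dB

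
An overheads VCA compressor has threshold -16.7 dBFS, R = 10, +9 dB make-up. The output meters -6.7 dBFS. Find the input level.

Before make-up, the level was -6.7 − 9 = -15.7 dBFS.
The compressed level sits -15.7 − (-16.7) = 1 dB over threshold.
Undo the ratio: input overshoot = 1 × 10 = 10 dB, giving input = -6.7 dBFS.

-6.7 dBFS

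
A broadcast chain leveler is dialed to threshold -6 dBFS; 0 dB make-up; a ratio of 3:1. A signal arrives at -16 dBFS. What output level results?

-16 dBFS is 10 dB below the -6 dBFS threshold, so no gain reduction is applied.
Output = input = -16 dBFS.

-16 dBFS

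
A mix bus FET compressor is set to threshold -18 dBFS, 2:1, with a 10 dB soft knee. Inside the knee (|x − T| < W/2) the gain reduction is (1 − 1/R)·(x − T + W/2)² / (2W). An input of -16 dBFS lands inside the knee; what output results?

x − T + W/2 = -16 − (-18) + 5 = 7.
GR = (1 − 1/2) × 7² / 20 = 0.5 × 49 / 20 = 1.225 dB.
Output = -16 − 1.225 = -17.225 dBFS.

-17.225 dBFS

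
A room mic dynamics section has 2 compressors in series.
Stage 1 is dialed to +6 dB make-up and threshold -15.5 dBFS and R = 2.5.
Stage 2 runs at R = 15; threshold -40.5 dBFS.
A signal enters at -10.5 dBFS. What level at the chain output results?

Stage 1: 5 dB above -15.5 dBFS, reduced 2.5:1 to 2 dB above → -13.5 dBFS; +6 dB make-up → -7.5 dBFS.
Stage 2: -7.5 dBFS is 33 dB over -40.5 dBFS; at 15:1 that becomes 2.2 dB over, giving -38.3 dBFS.

-38.3 dBFS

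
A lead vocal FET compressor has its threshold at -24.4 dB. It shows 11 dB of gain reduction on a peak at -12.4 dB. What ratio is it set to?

Input overshoot = -12.4 − (-24.4) = 12 dB.
Output overshoot = 12 − 11 = 1 dB.
Ratio = input overshoot / output overshoot = 12 / 1 = 12.

12:1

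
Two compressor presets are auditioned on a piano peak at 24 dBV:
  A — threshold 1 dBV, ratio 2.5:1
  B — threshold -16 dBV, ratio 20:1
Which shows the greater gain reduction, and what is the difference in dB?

B, by 24.2 dB

A: 23 dB over, compressed to 9.2 dB over, so 13.8 dB of GR.
B: 40 dB over, compressed to 2 dB over, so 38 dB of GR.
B reduces 24.2 dB more.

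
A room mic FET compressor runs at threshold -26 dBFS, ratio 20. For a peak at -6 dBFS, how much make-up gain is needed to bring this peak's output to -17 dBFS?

8 dB

Without make-up, output = threshold + overshoot/20 = -26 + 1 = -25 dBFS.
Gap to target: 8 dB.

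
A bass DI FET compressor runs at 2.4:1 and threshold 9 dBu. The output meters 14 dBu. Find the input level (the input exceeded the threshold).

Post-compression overshoot = 14 − 9 = 5 dB.
Input overshoot = R × output overshoot = 12 dB → input = 9 + 12 = 21 dBu.

21 dBu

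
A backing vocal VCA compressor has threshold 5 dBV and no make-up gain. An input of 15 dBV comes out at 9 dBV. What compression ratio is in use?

Input overshoot = 15 − 5 = 10 dB; output overshoot = 9 − 5 = 4 dB.
Ratio = 10 / 4 = 2.5.

2.5:1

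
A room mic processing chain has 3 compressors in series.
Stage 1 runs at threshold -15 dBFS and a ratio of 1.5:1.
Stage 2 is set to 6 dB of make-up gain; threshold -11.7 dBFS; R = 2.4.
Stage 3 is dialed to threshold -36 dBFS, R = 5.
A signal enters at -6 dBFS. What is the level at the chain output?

Stage 1: 9 dB above -15 dBFS, reduced 1.5:1 to 6 dB above → -9 dBFS.
Stage 2: 2.7 dB above -11.7 dBFS, reduced 2.4:1 to 1.125 dB above → -10.575 dBFS; +6 dB make-up → -4.575 dBFS.
Stage 3: -4.575 dBFS is 31.425 dB over -36 dBFS; at 5:1 that becomes 6.285 dB over, giving -29.715 dBFS.

-29.715 dBFS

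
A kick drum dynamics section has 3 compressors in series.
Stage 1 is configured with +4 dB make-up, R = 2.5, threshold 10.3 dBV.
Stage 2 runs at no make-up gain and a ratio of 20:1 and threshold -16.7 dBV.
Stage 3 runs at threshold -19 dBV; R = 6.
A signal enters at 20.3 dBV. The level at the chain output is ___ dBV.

-18.325 dBV

Stage 1: overshoot 10 dB → 10/2.5 = 4 dB → 14.3 dBV; +4 dB make-up → 18.3 dBV.
Stage 2: 18.3 dBV is 35 dB over -16.7 dBV; at 20:1 that becomes 1.75 dB over, giving -14.95 dBV.
Stage 3: 4.05 dB above -19 dBV, reduced 6:1 to 0.675 dB above → -18.325 dBV.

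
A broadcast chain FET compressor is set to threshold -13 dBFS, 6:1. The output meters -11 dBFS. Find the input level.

-1 dBFS

That's 2 dB above the -13 dBFS threshold.
Undo the ratio: input overshoot = 2 × 6 = 12 dB, giving input = -1 dBFS.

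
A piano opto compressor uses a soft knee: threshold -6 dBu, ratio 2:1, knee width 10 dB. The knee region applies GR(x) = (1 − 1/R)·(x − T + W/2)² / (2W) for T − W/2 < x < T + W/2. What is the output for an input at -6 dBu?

x − T + W/2 = -6 − (-6) + 5 = 5.
GR = (1 − 1/2) × 5² / 20 = 0.5 × 25 / 20 = 0.625 dB.
Output = -6 − 0.625 = -6.625 dBu.

-6.625 dBu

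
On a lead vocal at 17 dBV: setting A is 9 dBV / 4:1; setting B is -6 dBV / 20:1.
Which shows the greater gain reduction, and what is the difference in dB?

A: overshoot 8 dB → output overshoot 2 dB → GR 6 dB.
B: overshoot 23 dB → output overshoot 1.15 dB → GR 21.85 dB.
Difference: 15.85 dB in favour of B.

B, by 15.85 dB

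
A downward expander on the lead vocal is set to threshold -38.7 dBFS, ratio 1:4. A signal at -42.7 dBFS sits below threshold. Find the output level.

Undershoot = (-38.7) − (-42.7) = 4 dB.
At 1:4, that expands to 16 dB under threshold.
Output = -38.7 − 16 = -54.7 dBFS.

-54.7 dBFS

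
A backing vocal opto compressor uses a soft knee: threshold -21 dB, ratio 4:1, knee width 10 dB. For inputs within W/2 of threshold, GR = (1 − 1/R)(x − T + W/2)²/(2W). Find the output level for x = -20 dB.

-21.35 dB

x − T + W/2 = -20 − (-21) + 5 = 6.
GR = (1 − 1/4) × 6² / 20 = 0.75 × 36 / 20 = 1.35 dB.
Output = -20 − 1.35 = -21.35 dB.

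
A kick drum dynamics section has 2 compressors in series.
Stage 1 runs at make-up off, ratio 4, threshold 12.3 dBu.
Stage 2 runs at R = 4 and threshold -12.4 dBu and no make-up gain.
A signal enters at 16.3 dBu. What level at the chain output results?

Stage 1: 16.3 dBu is 4 dB over 12.3 dBu; at 4:1 that becomes 1 dB over, giving 13.3 dBu.
Stage 2: overshoot 25.7 dB → 25.7/4 = 6.425 dB → -5.975 dBu.

-5.975 dBu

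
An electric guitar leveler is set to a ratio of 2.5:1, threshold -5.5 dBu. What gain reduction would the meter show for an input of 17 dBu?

The signal is 22.5 dB above threshold.
After 2.5:1 compression the overshoot becomes 22.5/2.5 = 9 dB.
So the signal is attenuated by 22.5 − 9 = 13.5 dB.

13.5 dB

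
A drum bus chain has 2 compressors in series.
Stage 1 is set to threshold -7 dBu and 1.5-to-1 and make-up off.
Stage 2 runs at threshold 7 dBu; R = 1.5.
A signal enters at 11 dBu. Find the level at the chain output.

5 dBu

Stage 1: 11 dBu is 18 dB over -7 dBu; at 1.5:1 that becomes 12 dB over, giving 5 dBu.
Stage 2: 5 dBu is at or below the 7 dBu threshold — no compression; output 5 dBu.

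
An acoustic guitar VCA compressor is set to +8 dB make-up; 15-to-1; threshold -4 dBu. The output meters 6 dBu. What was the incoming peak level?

Stripping the +8 dB make-up gives -2 dBu at the gain stage.
That's 2 dB above the -4 dBu threshold.
Input overshoot = R × output overshoot = 30 dB → input = -4 + 30 = 26 dBu.

26 dBu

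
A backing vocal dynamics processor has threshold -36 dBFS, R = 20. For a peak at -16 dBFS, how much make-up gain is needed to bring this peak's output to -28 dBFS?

7 dB

Overshoot 20 dB → 20/20 = 1 dB after compression, so the compressed level is -36 + 1 = -35 dBFS.
Make-up = target − compressed = -28 − (-35) = 7 dB.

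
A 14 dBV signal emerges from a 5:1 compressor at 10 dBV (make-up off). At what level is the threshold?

Gain reduction = 14 − 10 = 4 dB; output overshoot = GR / (R − 1) = 4 / 4 = 1 dB.
Threshold = output − output overshoot = 10 − 1 = 9 dBV.

9 dBV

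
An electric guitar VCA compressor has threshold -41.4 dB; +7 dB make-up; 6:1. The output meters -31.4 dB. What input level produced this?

Stripping the +7 dB make-up gives -38.4 dB at the gain stage.
That's 3 dB above the -41.4 dB threshold.
Input overshoot = R × output overshoot = 18 dB → input = -41.4 + 18 = -23.4 dB.

-23.4 dB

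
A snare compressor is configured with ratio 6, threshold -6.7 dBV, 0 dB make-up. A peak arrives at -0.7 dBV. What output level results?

Overshoot: -0.7 − (-6.7) = 6 dB.
At 6:1 the overshoot is divided by 6, leaving 1 dB above threshold.
So the level is -6.7 + 1 = -5.7 dBV.

-5.7 dBV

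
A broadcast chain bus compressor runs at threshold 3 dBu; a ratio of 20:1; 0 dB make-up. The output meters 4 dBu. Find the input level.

23 dBu

That's 1 dB above the 3 dBu threshold.
Input overshoot = R × output overshoot = 20 dB → input = 3 + 20 = 23 dBu.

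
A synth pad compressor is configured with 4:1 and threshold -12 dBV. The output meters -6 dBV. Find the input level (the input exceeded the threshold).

That's 6 dB above the -12 dBV threshold.
Undo the ratio: input overshoot = 6 × 4 = 24 dB, giving input = 12 dBV.

12 dBV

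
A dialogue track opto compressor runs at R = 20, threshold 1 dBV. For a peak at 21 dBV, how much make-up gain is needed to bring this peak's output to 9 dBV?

7 dB

The peak compresses to 1 + 20/20 = 2 dBV.
To reach 9 dBV requires 9 − 2 = 7 dB of make-up.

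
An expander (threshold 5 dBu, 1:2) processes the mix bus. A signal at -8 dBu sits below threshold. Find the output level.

-21 dBu

Below threshold, a 1:2 expander applies gain = (2−1)×(T − x) of attenuation.
(2−1) × 13 = 13 dB, so output = -8 − 13 = -21 dBu.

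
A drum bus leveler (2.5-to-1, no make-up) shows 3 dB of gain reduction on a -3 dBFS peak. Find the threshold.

Gain reduction = -3 − (-6) = 3 dB; output overshoot = GR / (R − 1) = 3 / 1.5 = 2 dB.
Threshold = output − output overshoot = -6 − 2 = -8 dBFS.

-8 dBFS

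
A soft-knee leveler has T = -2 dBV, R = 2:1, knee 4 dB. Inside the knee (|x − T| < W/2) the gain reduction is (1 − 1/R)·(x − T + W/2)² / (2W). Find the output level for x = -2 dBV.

-2.25 dBV

x − T + W/2 = -2 − (-2) + 2 = 2.
GR = (1 − 1/2) × 2² / 8 = 0.5 × 4 / 8 = 0.25 dB.
Output = -2 − 0.25 = -2.25 dBV.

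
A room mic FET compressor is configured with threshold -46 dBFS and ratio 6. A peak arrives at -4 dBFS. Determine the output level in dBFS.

Overshoot: -4 − (-46) = 42 dB.
The 42 dB excess becomes 7 dB after 6:1 reduction.
That puts the output at -39 dBFS.

-39 dBFS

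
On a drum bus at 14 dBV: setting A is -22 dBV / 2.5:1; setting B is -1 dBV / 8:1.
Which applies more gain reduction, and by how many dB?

A: GR = 36 − 36/2.5 = 21.6 dB.
B: GR = 15 − 15/8 = 13.125 dB.
A reduces 8.475 dB more.

A, by 8.475 dB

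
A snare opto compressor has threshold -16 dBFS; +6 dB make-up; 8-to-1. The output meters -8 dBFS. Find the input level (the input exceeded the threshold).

0 dBFS

Remove make-up: -8 − 6 = -14 dBFS.
Post-compression overshoot = -14 − (-16) = 2 dB.
Undo the ratio: input overshoot = 2 × 8 = 16 dB, giving input = 0 dBFS.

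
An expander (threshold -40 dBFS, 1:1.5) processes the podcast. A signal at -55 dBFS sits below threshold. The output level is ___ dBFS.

Below threshold, a 1:1.5 expander applies gain = (1.5−1)×(T − x) of attenuation.
(1.5−1) × 15 = 7.5 dB, so output = -55 − 7.5 = -62.5 dBFS.

-62.5 dBFS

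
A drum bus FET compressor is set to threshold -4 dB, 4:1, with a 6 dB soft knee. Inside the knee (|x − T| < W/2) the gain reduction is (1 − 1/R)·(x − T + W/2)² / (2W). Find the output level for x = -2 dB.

-3.5625 dB

x − T + W/2 = -2 − (-4) + 3 = 5.
GR = (1 − 1/4) × 5² / 12 = 0.75 × 25 / 12 = 1.5625 dB.
Output = -2 − 1.5625 = -3.5625 dB.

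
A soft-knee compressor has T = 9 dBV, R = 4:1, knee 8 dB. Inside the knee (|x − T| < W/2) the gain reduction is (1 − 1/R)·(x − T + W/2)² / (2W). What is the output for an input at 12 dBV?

9.703125 dBV

x − T + W/2 = 12 − 9 + 4 = 7.
GR = (1 − 1/4) × 7² / 16 = 0.75 × 49 / 16 = 2.296875 dB.
Output = 12 − 2.296875 = 9.703125 dBV.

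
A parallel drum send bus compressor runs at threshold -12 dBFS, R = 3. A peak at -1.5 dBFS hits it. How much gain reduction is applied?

7 dB

Overshoot = -1.5 − (-12) = 10.5 dB.
At 3:1, output sits 10.5/3 = 3.5 dB above threshold.
GR = overshoot in − overshoot out = 10.5 − 3.5 = 7 dB.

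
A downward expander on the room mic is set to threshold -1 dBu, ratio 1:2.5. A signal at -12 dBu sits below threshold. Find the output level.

Undershoot = (-1) − (-12) = 11 dB.
At 1:2.5, that expands to 27.5 dB under threshold.
Output = -1 − 27.5 = -28.5 dBu.

-28.5 dBu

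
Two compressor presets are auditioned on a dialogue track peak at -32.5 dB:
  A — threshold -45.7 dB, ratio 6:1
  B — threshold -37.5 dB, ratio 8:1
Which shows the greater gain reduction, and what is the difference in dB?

A: overshoot 13.2 dB → output overshoot 2.2 dB → GR 11 dB.
B: overshoot 5 dB → output overshoot 0.625 dB → GR 4.375 dB.
A reduces 6.625 dB more.

A, by 6.625 dB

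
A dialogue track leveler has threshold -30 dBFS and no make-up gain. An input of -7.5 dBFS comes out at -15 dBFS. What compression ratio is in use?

1.5:1

Input overshoot = -7.5 − (-30) = 22.5 dB; output overshoot = -15 − (-30) = 15 dB.
Ratio = 22.5 / 15 = 1.5.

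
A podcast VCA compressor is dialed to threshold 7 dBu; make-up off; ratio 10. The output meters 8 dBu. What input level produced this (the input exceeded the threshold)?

Post-compression overshoot = 8 − 7 = 1 dB.
Undo the ratio: input overshoot = 1 × 10 = 10 dB, giving input = 17 dBu.

17 dBu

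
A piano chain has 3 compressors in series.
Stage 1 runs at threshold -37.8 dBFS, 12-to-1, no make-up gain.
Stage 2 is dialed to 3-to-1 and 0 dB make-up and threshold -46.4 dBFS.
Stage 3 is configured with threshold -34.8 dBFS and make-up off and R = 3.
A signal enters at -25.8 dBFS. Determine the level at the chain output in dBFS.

Stage 1: -25.8 dBFS is 12 dB over -37.8 dBFS; at 12:1 that becomes 1 dB over, giving -36.8 dBFS.
Stage 2: -36.8 dBFS is 9.6 dB over -46.4 dBFS; at 3:1 that becomes 3.2 dB over, giving -43.2 dBFS.
Stage 3: below threshold (-43.2 ≤ -34.8); passes unchanged; output -43.2 dBFS.

-43.2 dBFS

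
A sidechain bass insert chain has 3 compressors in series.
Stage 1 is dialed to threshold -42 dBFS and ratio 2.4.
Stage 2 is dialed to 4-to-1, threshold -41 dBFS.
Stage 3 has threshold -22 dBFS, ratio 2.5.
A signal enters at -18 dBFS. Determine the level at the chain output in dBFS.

-38.75 dBFS

Stage 1: overshoot 24 dB → 24/2.4 = 10 dB → -32 dBFS.
Stage 2: -32 dBFS is 9 dB over -41 dBFS; at 4:1 that becomes 2.25 dB over, giving -38.75 dBFS.
Stage 3: below threshold (-38.75 ≤ -22); passes unchanged; output -38.75 dBFS.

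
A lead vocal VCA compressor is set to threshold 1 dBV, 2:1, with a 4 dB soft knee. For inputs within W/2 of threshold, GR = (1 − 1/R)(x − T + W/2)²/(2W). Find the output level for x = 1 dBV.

x − T + W/2 = 1 − 1 + 2 = 2.
GR = (1 − 1/2) × 2² / 8 = 0.5 × 4 / 8 = 0.25 dB.
Output = 1 − 0.25 = 0.75 dBV.

0.75 dBV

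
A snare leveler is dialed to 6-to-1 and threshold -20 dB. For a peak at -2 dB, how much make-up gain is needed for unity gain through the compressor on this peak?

15 dB

The peak compresses to -20 + 18/6 = -17 dB.
To reach -2 dB requires -2 − (-17) = 15 dB of make-up.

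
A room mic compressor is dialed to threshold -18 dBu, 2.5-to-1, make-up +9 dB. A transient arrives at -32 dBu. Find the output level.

-32 dBu is 14 dB below the -18 dBu threshold, so no gain reduction is applied.
Make-up gain adds 9 dB: -32 + 9 = -23 dBu.

-23 dBu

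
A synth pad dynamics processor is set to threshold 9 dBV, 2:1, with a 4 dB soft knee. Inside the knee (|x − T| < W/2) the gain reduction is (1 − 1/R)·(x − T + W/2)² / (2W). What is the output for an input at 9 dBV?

x − T + W/2 = 9 − 9 + 2 = 2.
GR = (1 − 1/2) × 2² / 8 = 0.5 × 4 / 8 = 0.25 dB.
Output = 9 − 0.25 = 8.75 dBV.

8.75 dBV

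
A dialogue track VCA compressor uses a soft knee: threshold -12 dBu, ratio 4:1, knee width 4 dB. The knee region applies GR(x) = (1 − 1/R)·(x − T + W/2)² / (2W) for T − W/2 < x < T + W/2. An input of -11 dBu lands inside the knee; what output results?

x − T + W/2 = -11 − (-12) + 2 = 3.
GR = (1 − 1/4) × 3² / 8 = 0.75 × 9 / 8 = 0.84375 dB.
Output = -11 − 0.84375 = -11.84375 dBu.

-11.84375 dBu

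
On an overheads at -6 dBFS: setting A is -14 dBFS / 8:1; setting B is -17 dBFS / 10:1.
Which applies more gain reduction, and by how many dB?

A: 8 dB over, compressed to 1 dB over, so 7 dB of GR.
B: 11 dB over, compressed to 1.1 dB over, so 9.9 dB of GR.
B reduces 2.9 dB more.

B, by 2.9 dB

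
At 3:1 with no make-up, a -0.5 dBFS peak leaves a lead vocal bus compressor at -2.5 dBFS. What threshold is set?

Let T be the threshold. Output overshoot = (input overshoot)/R, so -2.5 − T = (-0.5 − T)/3.
3·(-2.5 − T) = -0.5 − T → 2·T = -7.5 − (-0.5) = -7.
T = -7/2 = -3.5 dBFS.

-3.5 dBFS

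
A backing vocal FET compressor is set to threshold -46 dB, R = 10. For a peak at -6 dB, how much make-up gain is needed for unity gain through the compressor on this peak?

36 dB

The peak compresses to -46 + 40/10 = -42 dB.
To reach -6 dB requires -6 − (-42) = 36 dB of make-up.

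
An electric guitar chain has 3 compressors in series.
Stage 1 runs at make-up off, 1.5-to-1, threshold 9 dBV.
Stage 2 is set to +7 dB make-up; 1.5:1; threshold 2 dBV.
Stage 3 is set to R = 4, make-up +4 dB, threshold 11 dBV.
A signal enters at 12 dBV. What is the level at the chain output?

16 dBV

Stage 1: overshoot 3 dB → 3/1.5 = 2 dB → 11 dBV.
Stage 2: 9 dB above 2 dBV, reduced 1.5:1 to 6 dB above → 8 dBV; +7 dB make-up → 15 dBV.
Stage 3: overshoot 4 dB → 4/4 = 1 dB → 12 dBV; +4 dB make-up → 16 dBV.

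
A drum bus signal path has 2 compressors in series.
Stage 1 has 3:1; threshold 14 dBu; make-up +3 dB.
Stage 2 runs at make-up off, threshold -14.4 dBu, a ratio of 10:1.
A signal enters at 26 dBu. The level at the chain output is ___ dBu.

-10.86 dBu

Stage 1: 26 dBu is 12 dB over 14 dBu; at 3:1 that becomes 4 dB over, giving 18 dBu; +3 dB make-up → 21 dBu.
Stage 2: 21 dBu is 35.4 dB over -14.4 dBu; at 10:1 that becomes 3.54 dB over, giving -10.86 dBu.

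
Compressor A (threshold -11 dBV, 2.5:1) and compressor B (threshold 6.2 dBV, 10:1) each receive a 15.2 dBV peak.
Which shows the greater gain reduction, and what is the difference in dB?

A: 26.2 dB over, compressed to 10.48 dB over, so 15.72 dB of GR.
B: 9 dB over, compressed to 0.9 dB over, so 8.1 dB of GR.
A reduces 7.62 dB more.

A, by 7.62 dB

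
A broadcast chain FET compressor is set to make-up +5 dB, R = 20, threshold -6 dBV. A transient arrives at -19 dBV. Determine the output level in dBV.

-19 dBV is 13 dB below the -6 dBV threshold, so no gain reduction is applied.
Make-up gain adds 5 dB: -19 + 5 = -14 dBV.

-14 dBV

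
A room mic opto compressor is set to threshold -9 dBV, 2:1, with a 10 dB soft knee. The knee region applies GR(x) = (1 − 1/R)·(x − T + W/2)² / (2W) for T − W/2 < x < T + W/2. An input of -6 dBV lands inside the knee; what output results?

x − T + W/2 = -6 − (-9) + 5 = 8.
GR = (1 − 1/2) × 8² / 20 = 0.5 × 64 / 20 = 1.6 dB.
Output = -6 − 1.6 = -7.6 dBV.

-7.6 dBV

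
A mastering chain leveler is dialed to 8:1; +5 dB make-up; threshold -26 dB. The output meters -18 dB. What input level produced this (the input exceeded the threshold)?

Remove make-up: -18 − 5 = -23 dB.
Post-compression overshoot = -23 − (-26) = 3 dB.
Input overshoot = R × output overshoot = 24 dB → input = -26 + 24 = -2 dB.

-2 dB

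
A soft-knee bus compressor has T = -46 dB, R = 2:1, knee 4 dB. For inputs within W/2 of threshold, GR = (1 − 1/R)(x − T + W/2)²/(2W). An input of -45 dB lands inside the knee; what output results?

-45.5625 dB

x − T + W/2 = -45 − (-46) + 2 = 3.
GR = (1 − 1/2) × 3² / 8 = 0.5 × 9 / 8 = 0.5625 dB.
Output = -45 − 0.5625 = -45.5625 dB.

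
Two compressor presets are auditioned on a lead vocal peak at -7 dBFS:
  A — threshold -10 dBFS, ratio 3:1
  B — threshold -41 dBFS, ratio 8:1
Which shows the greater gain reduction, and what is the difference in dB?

B, by 27.75 dB

A: overshoot 3 dB → output overshoot 1 dB → GR 2 dB.
B: overshoot 34 dB → output overshoot 4.25 dB → GR 29.75 dB.
B applies 27.75 dB more gain reduction.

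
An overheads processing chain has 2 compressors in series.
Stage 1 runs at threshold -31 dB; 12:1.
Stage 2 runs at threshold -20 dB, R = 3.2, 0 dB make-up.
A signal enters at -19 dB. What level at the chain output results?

-30 dB

Stage 1: 12 dB above -31 dB, reduced 12:1 to 1 dB above → -30 dB.
Stage 2: below threshold (-30 ≤ -20); passes unchanged; output -30 dB.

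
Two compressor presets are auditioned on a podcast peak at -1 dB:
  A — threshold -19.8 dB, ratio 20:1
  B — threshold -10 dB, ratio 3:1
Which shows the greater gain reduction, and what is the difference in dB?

A: overshoot 18.8 dB → output overshoot 0.94 dB → GR 17.86 dB.
B: overshoot 9 dB → output overshoot 3 dB → GR 6 dB.
A applies 11.86 dB more gain reduction.

A, by 11.86 dB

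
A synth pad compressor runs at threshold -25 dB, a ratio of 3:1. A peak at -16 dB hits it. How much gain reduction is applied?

Overshoot = -16 − (-25) = 9 dB.
A 3:1 ratio leaves 3 dB of that excess.
Gain reduction = 9 − 3 = 6 dB.

6 dB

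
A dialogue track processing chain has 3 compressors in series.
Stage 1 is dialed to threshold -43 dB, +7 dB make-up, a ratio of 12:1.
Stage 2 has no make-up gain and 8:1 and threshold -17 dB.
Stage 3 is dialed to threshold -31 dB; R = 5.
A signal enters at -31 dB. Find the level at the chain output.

-35 dB

Stage 1: 12 dB above -43 dB, reduced 12:1 to 1 dB above → -42 dB; +7 dB make-up → -35 dB.
Stage 2: -35 dB is at or below the -17 dB threshold — no compression; output -35 dB.
Stage 3: -35 dB ≤ -31 dB, so stage 3 doesn't engage; output -35 dB.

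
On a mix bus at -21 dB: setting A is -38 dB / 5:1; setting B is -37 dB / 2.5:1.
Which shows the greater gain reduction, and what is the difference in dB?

A: overshoot 17 dB → output overshoot 3.4 dB → GR 13.6 dB.
B: overshoot 16 dB → output overshoot 6.4 dB → GR 9.6 dB.
Difference: 4 dB in favour of A.

A, by 4 dB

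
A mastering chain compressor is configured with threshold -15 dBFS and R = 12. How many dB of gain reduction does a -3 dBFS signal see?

Overshoot = -3 − (-15) = 12 dB.
At 12:1, output sits 12/12 = 1 dB above threshold.
GR = overshoot in − overshoot out = 12 − 1 = 11 dB.

11 dB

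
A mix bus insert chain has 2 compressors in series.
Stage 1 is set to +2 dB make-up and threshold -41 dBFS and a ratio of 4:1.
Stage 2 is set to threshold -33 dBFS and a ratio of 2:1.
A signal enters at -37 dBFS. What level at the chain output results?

Stage 1: -37 dBFS is 4 dB over -41 dBFS; at 4:1 that becomes 1 dB over, giving -40 dBFS; +2 dB make-up → -38 dBFS.
Stage 2: -38 dBFS is at or below the -33 dBFS threshold — no compression; output -38 dBFS.

-38 dBFS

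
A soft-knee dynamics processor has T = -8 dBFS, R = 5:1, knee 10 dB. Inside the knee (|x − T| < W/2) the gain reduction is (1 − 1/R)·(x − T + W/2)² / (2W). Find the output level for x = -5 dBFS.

-7.56 dBFS

x − T + W/2 = -5 − (-8) + 5 = 8.
GR = (1 − 1/5) × 8² / 20 = 0.8 × 64 / 20 = 2.56 dB.
Output = -5 − 2.56 = -7.56 dBFS.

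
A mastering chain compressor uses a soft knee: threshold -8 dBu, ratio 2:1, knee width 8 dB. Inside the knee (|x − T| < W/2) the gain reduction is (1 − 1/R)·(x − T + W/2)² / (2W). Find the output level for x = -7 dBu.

x − T + W/2 = -7 − (-8) + 4 = 5.
GR = (1 − 1/2) × 5² / 16 = 0.5 × 25 / 16 = 0.78125 dB.
Output = -7 − 0.78125 = -7.78125 dBu.

-7.78125 dBu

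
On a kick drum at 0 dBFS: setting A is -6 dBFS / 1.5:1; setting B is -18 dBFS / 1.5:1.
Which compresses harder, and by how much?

B, by 4 dB

A: GR = 6 − 6/1.5 = 2 dB.
B: GR = 18 − 18/1.5 = 6 dB.
Difference: 4 dB in favour of B.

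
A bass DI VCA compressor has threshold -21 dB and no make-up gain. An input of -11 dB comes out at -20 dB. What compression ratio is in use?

10:1

Input overshoot = -11 − (-21) = 10 dB; output overshoot = -20 − (-21) = 1 dB.
Ratio = 10 / 1 = 10.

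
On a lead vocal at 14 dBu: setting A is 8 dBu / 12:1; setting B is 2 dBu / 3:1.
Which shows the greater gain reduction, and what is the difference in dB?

B, by 2.5 dB

A: 6 dB over, compressed to 0.5 dB over, so 5.5 dB of GR.
B: 12 dB over, compressed to 4 dB over, so 8 dB of GR.
B applies 2.5 dB more gain reduction.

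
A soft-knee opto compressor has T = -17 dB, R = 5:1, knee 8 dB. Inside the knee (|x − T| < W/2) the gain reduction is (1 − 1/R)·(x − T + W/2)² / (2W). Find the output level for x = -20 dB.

x − T + W/2 = -20 − (-17) + 4 = 1.
GR = (1 − 1/5) × 1² / 16 = 0.8 × 1 / 16 = 0.05 dB.
Output = -20 − 0.05 = -20.05 dB.

-20.05 dB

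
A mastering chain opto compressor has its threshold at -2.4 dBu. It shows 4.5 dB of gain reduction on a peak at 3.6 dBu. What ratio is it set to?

Input overshoot = 3.6 − (-2.4) = 6 dB.
Output overshoot = 6 − 4.5 = 1.5 dB.
Ratio = input overshoot / output overshoot = 6 / 1.5 = 4.

4:1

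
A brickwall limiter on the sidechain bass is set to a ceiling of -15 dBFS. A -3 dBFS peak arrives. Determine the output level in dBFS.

A brickwall limiter is an ∞:1 compressor: any input above the ceiling is clamped to -15 dBFS.

-15 dBFS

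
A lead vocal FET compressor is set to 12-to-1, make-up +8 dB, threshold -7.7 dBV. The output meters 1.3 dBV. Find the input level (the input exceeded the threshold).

4.3 dBV

Remove make-up: 1.3 − 8 = -6.7 dBV.
That's 1 dB above the -7.7 dBV threshold.
Input overshoot = R × output overshoot = 12 dB → input = -7.7 + 12 = 4.3 dBV.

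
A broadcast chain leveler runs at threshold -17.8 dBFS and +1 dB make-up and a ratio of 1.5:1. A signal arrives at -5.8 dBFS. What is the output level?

Overshoot: -5.8 − (-17.8) = 12 dB.
1.5:1 compression reduces that to 12/1.5 = 8 dB over.
That puts the output at -9.8 dBFS; make-up adds 1 dB, giving -8.8 dBFS.

-8.8 dBFS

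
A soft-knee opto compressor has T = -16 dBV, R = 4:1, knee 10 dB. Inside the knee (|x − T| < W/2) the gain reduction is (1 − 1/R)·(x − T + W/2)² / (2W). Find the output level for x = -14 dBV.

x − T + W/2 = -14 − (-16) + 5 = 7.
GR = (1 − 1/4) × 7² / 20 = 0.75 × 49 / 20 = 1.8375 dB.
Output = -14 − 1.8375 = -15.8375 dBV.

-15.8375 dBV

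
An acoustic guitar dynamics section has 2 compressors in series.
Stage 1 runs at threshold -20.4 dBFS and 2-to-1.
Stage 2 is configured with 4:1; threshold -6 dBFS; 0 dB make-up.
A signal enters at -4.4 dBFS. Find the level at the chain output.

-12.4 dBFS

Stage 1: -4.4 dBFS is 16 dB over -20.4 dBFS; at 2:1 that becomes 8 dB over, giving -12.4 dBFS.
Stage 2: -12.4 dBFS ≤ -6 dBFS, so stage 2 doesn't engage; output -12.4 dBFS.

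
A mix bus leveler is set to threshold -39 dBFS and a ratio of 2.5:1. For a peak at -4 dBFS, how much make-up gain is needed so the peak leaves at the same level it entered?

Without make-up, output = threshold + overshoot/2.5 = -39 + 14 = -25 dBFS.
Gap to target: 21 dB.

21 dB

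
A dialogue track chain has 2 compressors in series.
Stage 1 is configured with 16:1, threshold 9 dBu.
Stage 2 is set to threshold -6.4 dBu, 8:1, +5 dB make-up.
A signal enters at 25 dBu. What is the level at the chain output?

Stage 1: overshoot 16 dB → 16/16 = 1 dB → 10 dBu.
Stage 2: overshoot 16.4 dB → 16.4/8 = 2.05 dB → -4.35 dBu; +5 dB make-up → 0.65 dBu.

0.65 dBu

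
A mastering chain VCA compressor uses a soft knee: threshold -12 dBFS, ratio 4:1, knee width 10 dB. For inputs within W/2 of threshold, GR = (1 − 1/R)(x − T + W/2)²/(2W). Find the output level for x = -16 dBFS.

-16.0375 dBFS

x − T + W/2 = -16 − (-12) + 5 = 1.
GR = (1 − 1/4) × 1² / 20 = 0.75 × 1 / 20 = 0.0375 dB.
Output = -16 − 0.0375 = -16.0375 dBFS.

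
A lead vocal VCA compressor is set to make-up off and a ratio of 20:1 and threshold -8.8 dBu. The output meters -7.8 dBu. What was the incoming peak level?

The compressed level sits -7.8 − (-8.8) = 1 dB over threshold.
Input overshoot = R × output overshoot = 20 dB → input = -8.8 + 20 = 11.2 dBu.

11.2 dBu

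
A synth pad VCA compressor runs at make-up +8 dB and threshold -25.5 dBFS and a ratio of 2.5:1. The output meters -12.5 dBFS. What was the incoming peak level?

Remove make-up: -12.5 − 8 = -20.5 dBFS.
That's 5 dB above the -25.5 dBFS threshold.
Undo the ratio: input overshoot = 5 × 2.5 = 12.5 dB, giving input = -13 dBFS.

-13 dBFS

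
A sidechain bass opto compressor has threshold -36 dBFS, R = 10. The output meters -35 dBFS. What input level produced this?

-26 dBFS

The compressed level sits -35 − (-36) = 1 dB over threshold.
Input overshoot = R × output overshoot = 10 dB → input = -36 + 10 = -26 dBFS.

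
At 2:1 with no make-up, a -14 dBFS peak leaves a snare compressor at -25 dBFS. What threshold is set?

-36 dBFS

Gain reduction = -14 − (-25) = 11 dB; output overshoot = GR / (R − 1) = 11 / 1 = 11 dB.
Threshold = output − output overshoot = -25 − 11 = -36 dBFS.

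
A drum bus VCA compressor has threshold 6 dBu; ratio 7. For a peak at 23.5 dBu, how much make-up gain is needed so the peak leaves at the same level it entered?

Overshoot 17.5 dB → 17.5/7 = 2.5 dB after compression, so the compressed level is 6 + 2.5 = 8.5 dBu.
Make-up = target − compressed = 23.5 − 8.5 = 15 dB.

15 dB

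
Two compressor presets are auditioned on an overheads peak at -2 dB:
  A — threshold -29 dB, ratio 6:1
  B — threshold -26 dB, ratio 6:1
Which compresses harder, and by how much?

A: GR = 27 − 27/6 = 22.5 dB.
B: GR = 24 − 24/6 = 20 dB.
A reduces 2.5 dB more.

A, by 2.5 dB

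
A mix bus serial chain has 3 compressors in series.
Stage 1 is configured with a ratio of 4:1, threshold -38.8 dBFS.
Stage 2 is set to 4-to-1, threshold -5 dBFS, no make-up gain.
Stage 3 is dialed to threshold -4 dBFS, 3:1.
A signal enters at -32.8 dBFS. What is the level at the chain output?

-37.3 dBFS

Stage 1: -32.8 dBFS is 6 dB over -38.8 dBFS; at 4:1 that becomes 1.5 dB over, giving -37.3 dBFS.
Stage 2: -37.3 dBFS is at or below the -5 dBFS threshold — no compression; output -37.3 dBFS.
Stage 3: -37.3 dBFS is at or below the -4 dBFS threshold — no compression; output -37.3 dBFS.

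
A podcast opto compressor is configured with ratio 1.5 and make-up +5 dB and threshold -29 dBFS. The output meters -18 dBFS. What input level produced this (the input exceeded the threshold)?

Before make-up, the level was -18 − 5 = -23 dBFS.
Post-compression overshoot = -23 − (-29) = 6 dB.
Before 1.5:1 compression the overshoot was 6 × 1.5 = 9 dB, so input = -29 + 9 = -20 dBFS.

-20 dBFS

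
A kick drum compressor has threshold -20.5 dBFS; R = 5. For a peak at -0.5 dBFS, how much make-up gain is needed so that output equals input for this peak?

Overshoot 20 dB → 20/5 = 4 dB after compression, so the compressed level is -20.5 + 4 = -16.5 dBFS.
Make-up = target − compressed = -0.5 − (-16.5) = 16 dB.

16 dB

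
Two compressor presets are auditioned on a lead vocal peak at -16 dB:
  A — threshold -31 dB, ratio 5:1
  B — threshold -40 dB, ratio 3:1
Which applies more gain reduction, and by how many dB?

A: GR = 15 − 15/5 = 12 dB.
B: GR = 24 − 24/3 = 16 dB.
B applies 4 dB more gain reduction.

B, by 4 dB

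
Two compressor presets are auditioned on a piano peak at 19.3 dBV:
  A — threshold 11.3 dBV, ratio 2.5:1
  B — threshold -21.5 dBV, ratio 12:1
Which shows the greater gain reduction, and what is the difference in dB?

A: GR = 8 − 8/2.5 = 4.8 dB.
B: GR = 40.8 − 40.8/12 = 37.4 dB.
B reduces 32.6 dB more.

B, by 32.6 dB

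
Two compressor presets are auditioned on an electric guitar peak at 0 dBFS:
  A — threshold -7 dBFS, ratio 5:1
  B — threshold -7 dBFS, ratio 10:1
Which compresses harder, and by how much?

B, by 0.7 dB

A: 7 dB over, compressed to 1.4 dB over, so 5.6 dB of GR.
B: 7 dB over, compressed to 0.7 dB over, so 6.3 dB of GR.
B applies 0.7 dB more gain reduction.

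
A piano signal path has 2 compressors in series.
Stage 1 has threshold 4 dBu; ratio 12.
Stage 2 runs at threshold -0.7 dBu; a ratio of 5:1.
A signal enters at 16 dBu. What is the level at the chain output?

Stage 1: overshoot 12 dB → 12/12 = 1 dB → 5 dBu.
Stage 2: 5 dBu is 5.7 dB over -0.7 dBu; at 5:1 that becomes 1.14 dB over, giving 0.44 dBu.

0.44 dBu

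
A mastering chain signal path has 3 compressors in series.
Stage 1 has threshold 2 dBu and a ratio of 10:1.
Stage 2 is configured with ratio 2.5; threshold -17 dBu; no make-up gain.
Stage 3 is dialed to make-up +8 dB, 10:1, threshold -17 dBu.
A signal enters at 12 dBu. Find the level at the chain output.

-8.2 dBu

Stage 1: overshoot 10 dB → 10/10 = 1 dB → 3 dBu.
Stage 2: 20 dB above -17 dBu, reduced 2.5:1 to 8 dB above → -9 dBu.
Stage 3: 8 dB above -17 dBu, reduced 10:1 to 0.8 dB above → -16.2 dBu; +8 dB make-up → -8.2 dBu.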